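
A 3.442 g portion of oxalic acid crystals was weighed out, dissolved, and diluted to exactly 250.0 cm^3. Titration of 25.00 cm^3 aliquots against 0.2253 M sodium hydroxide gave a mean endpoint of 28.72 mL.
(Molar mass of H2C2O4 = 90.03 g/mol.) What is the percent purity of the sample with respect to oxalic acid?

H2C2O4 + 2 NaOH → Na2C2O4 + 2 H2O
n(NaOH) per titration = 0.02872 × 0.2253 = 6.471 × 10^-3 mol
From the 1:2 ratio, n(H2C2O4) in each aliquot = 1/2 × 6.471 × 10^-3 = 3.235 × 10^-3 mol
n(H2C2O4) in the whole flask = 3.235 × 10^-3 × 250.0/25.00 = 0.03235 mol
mass of H2C2O4 = 0.03235 × 90.03 = 2.913 g
% H2C2O4 = 2.913 / 3.442 × 100 = 84.62 %

84.62 %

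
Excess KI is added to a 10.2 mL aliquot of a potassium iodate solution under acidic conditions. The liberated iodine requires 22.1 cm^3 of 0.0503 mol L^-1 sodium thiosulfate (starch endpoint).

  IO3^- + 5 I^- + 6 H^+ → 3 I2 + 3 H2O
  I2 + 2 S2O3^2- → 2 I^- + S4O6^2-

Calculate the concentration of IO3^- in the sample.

0.0182 mol/L

n(S2O3^2-) = 0.0221 × 0.0503 = 1.11 × 10^-3 mol
n(I2) = n(S2O3^2-)/2 = 5.56 × 10^-4 mol
From the 1:3 ratio, n(IO3^-) in the aliquot = 1/3 × 5.56 × 10^-4 = 1.85 × 10^-4 mol
[IO3^-] = 1.85 × 10^-4 / 0.0102 = 0.0182 mol/L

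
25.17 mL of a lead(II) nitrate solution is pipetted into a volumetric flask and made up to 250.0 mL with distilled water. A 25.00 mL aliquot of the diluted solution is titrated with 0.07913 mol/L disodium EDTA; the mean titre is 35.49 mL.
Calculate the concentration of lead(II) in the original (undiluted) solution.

1.116 mol/L

Pb^2+ + EDTA^4- → [Pb(EDTA)]^2-
n(EDTA) = 0.03549 × 0.07913 = 2.808 × 10^-3 mol
n(Pb2+) in the aliquot = 2.808 × 10^-3 mol (1:1 ratio)
[Pb2+]_dilute = 2.808 × 10^-3 / 0.02500 = 0.1123 mol/L
Dilution factor = 250.0 / 25.17 = 9.932
[Pb2+]_stock = 0.1123 × 9.932 = 1.116 mol/L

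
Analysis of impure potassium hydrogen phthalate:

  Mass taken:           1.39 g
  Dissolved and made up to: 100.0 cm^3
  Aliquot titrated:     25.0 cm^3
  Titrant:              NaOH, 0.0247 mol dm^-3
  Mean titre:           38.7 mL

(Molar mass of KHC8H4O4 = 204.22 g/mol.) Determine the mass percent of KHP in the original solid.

KHC8H4O4 + NaOH → KNaC8H4O4 + H2O
n(NaOH) per titration = 0.0387 × 0.0247 = 9.56 × 10^-4 mol
n(KHC8H4O4) in each aliquot = 9.56 × 10^-4 mol (1:1 ratio)
n(KHC8H4O4) in the whole flask = 9.56 × 10^-4 × 100.0/25.0 = 3.82 × 10^-3 mol
mass of KHC8H4O4 = 3.82 × 10^-3 × 204.22 = 0.781 g
% KHC8H4O4 = 0.781 / 1.39 × 100 = 56.2 %

56.2 %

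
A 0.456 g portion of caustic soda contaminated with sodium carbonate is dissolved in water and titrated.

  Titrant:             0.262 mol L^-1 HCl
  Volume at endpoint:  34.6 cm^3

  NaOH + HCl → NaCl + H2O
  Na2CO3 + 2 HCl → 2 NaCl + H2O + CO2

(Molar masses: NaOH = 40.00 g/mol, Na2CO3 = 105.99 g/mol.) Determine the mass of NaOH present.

0.0751 g

n(HCl) = 0.0346 × 0.262 = 9.07 × 10^-3 mol
Let x = n(NaOH), y = n(Na2CO3).
Titrant: 1x + 2y = 9.07 × 10^-3;  mass: 40.00x + 105.99y = 0.456
Solving, x = 1.88 × 10^-3 mol, y = 3.59 × 10^-3 mol
mass of NaOH = 1.88 × 10^-3 × 40.00 = 0.0751 g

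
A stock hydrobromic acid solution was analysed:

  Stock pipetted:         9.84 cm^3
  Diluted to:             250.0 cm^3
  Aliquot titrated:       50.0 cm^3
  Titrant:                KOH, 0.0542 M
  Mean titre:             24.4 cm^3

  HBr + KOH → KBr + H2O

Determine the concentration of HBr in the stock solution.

0.672 M

n(KOH) = 0.0244 × 0.0542 = 1.32 × 10^-3 mol
n(HBr) in the aliquot = 1.32 × 10^-3 mol (1:1 ratio)
[HBr]_dilute = 1.32 × 10^-3 / 0.0500 = 0.0264 mol/L
Dilution factor = 250.0 / 9.84 = 25.41
[HBr]_stock = 0.0264 × 25.41 = 0.672 mol/L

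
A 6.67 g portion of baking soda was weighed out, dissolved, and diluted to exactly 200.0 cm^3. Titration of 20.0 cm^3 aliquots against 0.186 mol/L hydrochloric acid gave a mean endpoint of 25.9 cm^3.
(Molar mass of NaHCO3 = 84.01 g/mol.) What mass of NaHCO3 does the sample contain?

4.05 g

NaHCO3 + HCl → NaCl + H2O + CO2
n(HCl) per titration = 0.0259 × 0.186 = 4.82 × 10^-3 mol
n(NaHCO3) in each aliquot = 4.82 × 10^-3 mol (1:1 ratio)
n(NaHCO3) in the whole flask = 4.82 × 10^-3 × 200.0/20.0 = 0.0482 mol
mass of NaHCO3 = 0.0482 × 84.01 = 4.05 g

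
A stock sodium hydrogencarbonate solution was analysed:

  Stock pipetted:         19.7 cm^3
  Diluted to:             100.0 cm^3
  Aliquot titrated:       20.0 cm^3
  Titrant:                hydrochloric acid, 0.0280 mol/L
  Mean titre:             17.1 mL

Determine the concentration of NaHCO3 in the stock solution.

0.122 mol/L

NaHCO3 + HCl → NaCl + H2O + CO2
n(HCl) = 0.0171 × 0.0280 = 4.79 × 10^-4 mol
n(NaHCO3) in the aliquot = 4.79 × 10^-4 mol (1:1 ratio)
[NaHCO3]_dilute = 4.79 × 10^-4 / 0.0200 = 0.0239 mol/L
Dilution factor = 100.0 / 19.7 = 5.076
[NaHCO3]_stock = 0.0239 × 5.076 = 0.122 mol/L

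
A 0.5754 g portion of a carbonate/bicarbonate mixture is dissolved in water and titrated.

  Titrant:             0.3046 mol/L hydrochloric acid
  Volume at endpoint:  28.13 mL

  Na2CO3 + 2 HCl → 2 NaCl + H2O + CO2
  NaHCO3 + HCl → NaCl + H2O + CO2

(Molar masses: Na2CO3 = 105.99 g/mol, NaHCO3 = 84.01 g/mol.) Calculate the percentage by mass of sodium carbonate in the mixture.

42.89 %

n(HCl) = 0.02813 × 0.3046 = 8.568 × 10^-3 mol
Let x = n(Na2CO3), y = n(NaHCO3).
Titrant: 2x + 1y = 8.568 × 10^-3;  mass: 105.99x + 84.01y = 0.5754
Solving, x = 2.328 × 10^-3 mol, y = 3.912 × 10^-3 mol
mass of Na2CO3 = 2.328 × 10^-3 × 105.99 = 0.2468 g
% Na2CO3 = 0.2468 / 0.5754 × 100 = 42.89 %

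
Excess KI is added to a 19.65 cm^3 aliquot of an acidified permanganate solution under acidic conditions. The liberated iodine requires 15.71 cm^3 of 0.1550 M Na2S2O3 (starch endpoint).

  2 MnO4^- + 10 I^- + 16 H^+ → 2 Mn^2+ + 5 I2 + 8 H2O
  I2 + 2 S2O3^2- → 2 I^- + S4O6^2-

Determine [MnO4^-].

0.02478 M

n(S2O3^2-) = 0.01571 × 0.1550 = 2.435 × 10^-3 mol
n(I2) = n(S2O3^2-)/2 = 1.218 × 10^-3 mol
From the 2:5 ratio, n(MnO4^-) in the aliquot = 2/5 × 1.218 × 10^-3 = 4.870 × 10^-4 mol
[MnO4^-] = 4.870 × 10^-4 / 0.01965 = 0.02478 mol/L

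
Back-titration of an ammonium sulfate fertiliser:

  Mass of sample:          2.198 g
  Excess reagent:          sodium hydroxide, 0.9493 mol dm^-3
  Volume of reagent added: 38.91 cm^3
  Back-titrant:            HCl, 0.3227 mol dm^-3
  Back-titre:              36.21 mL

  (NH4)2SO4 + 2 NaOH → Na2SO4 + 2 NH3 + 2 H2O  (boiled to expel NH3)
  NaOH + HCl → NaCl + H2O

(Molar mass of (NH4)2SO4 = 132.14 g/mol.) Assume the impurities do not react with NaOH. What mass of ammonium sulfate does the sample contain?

n(NaOH) added = 0.03891 × 0.9493 = 0.03694 mol
n(HCl) used in back-titration = 0.03621 × 0.3227 = 0.01168 mol
n(NaOH) left over = 0.01168 mol (1:1 ratio)
n(NaOH) consumed by analyte = 0.03694 − 0.01168 = 0.02525 mol
From the 1:2 ratio, n((NH4)2SO4) = 1/2 × 0.02525 = 0.01263 mol
mass of (NH4)2SO4 = 0.01263 × 132.14 = 1.668 g

1.668 g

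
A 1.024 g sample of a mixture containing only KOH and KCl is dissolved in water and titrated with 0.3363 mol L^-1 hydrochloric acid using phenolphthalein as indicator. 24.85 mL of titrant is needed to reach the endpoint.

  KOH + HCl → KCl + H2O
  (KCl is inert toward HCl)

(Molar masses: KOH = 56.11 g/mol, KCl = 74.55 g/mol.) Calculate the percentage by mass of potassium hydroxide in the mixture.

45.79 %

n(HCl) = 0.02485 × 0.3363 = 8.357 × 10^-3 mol
Let x = n(KOH), y = n(KCl).
Titrant: 1x = 8.357 × 10^-3;  mass: 56.11x + 74.55y = 1.024
Solving, x = 8.357 × 10^-3 mol, y = 7.446 × 10^-3 mol
mass of KOH = 8.357 × 10^-3 × 56.11 = 0.4689 g
% KOH = 0.4689 / 1.024 × 100 = 45.79 %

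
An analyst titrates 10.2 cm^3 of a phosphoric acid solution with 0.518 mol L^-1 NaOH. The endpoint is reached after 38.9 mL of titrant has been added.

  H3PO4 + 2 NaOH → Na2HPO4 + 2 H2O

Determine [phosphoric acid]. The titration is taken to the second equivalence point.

0.988 mol/L

n(NaOH) = 0.0389 L × 0.518 mol/L = 0.0202 mol
From the 1:2 mole ratio, n(H3PO4) = 1/2 × 0.0202 = 0.0101 mol
[H3PO4] = 0.0101 mol / 0.0102 L = 0.988 mol/L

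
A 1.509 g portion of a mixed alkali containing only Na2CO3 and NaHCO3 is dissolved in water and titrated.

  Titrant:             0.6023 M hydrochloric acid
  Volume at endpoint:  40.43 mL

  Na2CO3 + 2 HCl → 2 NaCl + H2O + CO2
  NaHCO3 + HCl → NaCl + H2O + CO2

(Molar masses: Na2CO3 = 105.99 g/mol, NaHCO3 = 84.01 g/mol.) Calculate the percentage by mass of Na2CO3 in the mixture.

60.78 %

n(HCl) = 0.04043 × 0.6023 = 0.02435 mol
Let x = n(Na2CO3), y = n(NaHCO3).
Titrant: 2x + 1y = 0.02435;  mass: 105.99x + 84.01y = 1.509
Solving, x = 8.653 × 10^-3 mol, y = 7.046 × 10^-3 mol
mass of Na2CO3 = 8.653 × 10^-3 × 105.99 = 0.9171 g
% Na2CO3 = 0.9171 / 1.509 × 100 = 60.78 %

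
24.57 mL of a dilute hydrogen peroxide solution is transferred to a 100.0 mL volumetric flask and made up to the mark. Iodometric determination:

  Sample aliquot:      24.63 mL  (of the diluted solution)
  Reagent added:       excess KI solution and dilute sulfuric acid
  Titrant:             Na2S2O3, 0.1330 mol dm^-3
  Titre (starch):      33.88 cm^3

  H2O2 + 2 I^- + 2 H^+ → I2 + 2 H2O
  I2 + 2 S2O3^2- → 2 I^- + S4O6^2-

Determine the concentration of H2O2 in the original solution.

0.3723 mol/L

n(S2O3^2-) = 0.03388 × 0.1330 = 4.506 × 10^-3 mol
n(I2) = n(S2O3^2-)/2 = 2.253 × 10^-3 mol
n(H2O2) in the aliquot = 2.253 × 10^-3 mol (1:1 ratio)
[H2O2]_dilute = 2.253 × 10^-3 / 0.02463 = 0.09147 mol/L
[H2O2]_original = 0.09147 × 100.0/24.57 = 0.3723 mol/L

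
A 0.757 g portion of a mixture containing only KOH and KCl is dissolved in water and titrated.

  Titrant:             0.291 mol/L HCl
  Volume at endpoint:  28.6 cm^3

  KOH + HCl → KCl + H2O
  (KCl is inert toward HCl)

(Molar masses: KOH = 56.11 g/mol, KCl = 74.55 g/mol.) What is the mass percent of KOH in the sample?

n(HCl) = 0.0286 × 0.291 = 8.32 × 10^-3 mol
Let x = n(KOH), y = n(KCl).
Titrant: 1x = 8.32 × 10^-3;  mass: 56.11x + 74.55y = 0.757
Solving, x = 8.32 × 10^-3 mol, y = 3.89 × 10^-3 mol
mass of KOH = 8.32 × 10^-3 × 56.11 = 0.467 g
% KOH = 0.467 / 0.757 × 100 = 61.7 %

61.7 %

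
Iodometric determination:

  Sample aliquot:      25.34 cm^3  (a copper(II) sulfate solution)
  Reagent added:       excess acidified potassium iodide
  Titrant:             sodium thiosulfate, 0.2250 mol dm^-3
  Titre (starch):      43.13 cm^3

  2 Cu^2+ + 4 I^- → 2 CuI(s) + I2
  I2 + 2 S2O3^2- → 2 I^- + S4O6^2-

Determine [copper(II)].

0.3830 mol/L

n(S2O3^2-) = 0.04313 × 0.2250 = 9.704 × 10^-3 mol
n(I2) = n(S2O3^2-)/2 = 4.852 × 10^-3 mol
From the 2:1 ratio, n(Cu2+) in the aliquot = 2/1 × 4.852 × 10^-3 = 9.704 × 10^-3 mol
[Cu2+] = 9.704 × 10^-3 / 0.02534 = 0.3830 mol/L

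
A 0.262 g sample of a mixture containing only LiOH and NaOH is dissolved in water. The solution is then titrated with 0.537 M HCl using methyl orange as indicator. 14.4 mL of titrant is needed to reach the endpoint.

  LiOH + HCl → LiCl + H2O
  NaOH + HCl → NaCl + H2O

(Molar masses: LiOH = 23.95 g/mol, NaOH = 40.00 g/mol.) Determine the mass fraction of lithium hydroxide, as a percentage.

n(HCl) = 0.0144 × 0.537 = 7.73 × 10^-3 mol
Let x = n(LiOH), y = n(NaOH).
Titrant: 1x + 1y = 7.73 × 10^-3;  mass: 23.95x + 40.00y = 0.262
Solving, x = 2.95 × 10^-3 mol, y = 4.79 × 10^-3 mol
mass of LiOH = 2.95 × 10^-3 × 23.95 = 0.0706 g
% LiOH = 0.0706 / 0.262 × 100 = 26.9 %

26.9 %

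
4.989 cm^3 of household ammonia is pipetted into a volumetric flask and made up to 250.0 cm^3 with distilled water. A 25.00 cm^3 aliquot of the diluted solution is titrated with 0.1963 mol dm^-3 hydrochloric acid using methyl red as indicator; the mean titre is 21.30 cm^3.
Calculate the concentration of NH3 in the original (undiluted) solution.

8.381 mol/L

NH3 + HCl → NH4Cl
n(HCl) = 0.02130 × 0.1963 = 4.181 × 10^-3 mol
n(NH3) in the aliquot = 4.181 × 10^-3 mol (1:1 ratio)
[NH3]_dilute = 4.181 × 10^-3 / 0.02500 = 0.1672 mol/L
Dilution factor = 250.0 / 4.989 = 50.11
[NH3]_stock = 0.1672 × 50.11 = 8.381 mol/L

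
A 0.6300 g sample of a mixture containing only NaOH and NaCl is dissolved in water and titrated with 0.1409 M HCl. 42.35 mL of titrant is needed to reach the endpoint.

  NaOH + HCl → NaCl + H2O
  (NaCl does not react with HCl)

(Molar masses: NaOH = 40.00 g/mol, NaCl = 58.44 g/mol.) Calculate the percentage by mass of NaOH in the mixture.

n(HCl) = 0.04235 × 0.1409 = 5.967 × 10^-3 mol
Let x = n(NaOH), y = n(NaCl).
Titrant: 1x = 5.967 × 10^-3;  mass: 40.00x + 58.44y = 0.6300
Solving, x = 5.967 × 10^-3 mol, y = 6.696 × 10^-3 mol
mass of NaOH = 5.967 × 10^-3 × 40.00 = 0.2387 g
% NaOH = 0.2387 / 0.6300 × 100 = 37.89 %

37.89 %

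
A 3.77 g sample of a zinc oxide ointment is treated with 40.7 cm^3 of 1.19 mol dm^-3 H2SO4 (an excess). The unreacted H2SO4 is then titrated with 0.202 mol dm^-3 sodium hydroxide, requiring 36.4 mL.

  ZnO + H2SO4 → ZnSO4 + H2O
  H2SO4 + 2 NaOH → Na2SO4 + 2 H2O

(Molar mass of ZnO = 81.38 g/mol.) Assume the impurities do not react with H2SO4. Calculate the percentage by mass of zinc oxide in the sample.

n(H2SO4) added = 0.0407 × 1.19 = 0.0484 mol
n(NaOH) used in back-titration = 0.0364 × 0.202 = 7.35 × 10^-3 mol
From the 1:2 ratio, n(H2SO4) left over = 1/2 × 7.35 × 10^-3 = 3.68 × 10^-3 mol
n(H2SO4) consumed by analyte = 0.0484 − 3.68 × 10^-3 = 0.0448 mol
n(ZnO) = 0.0448 mol (1:1 ratio)
mass of ZnO = 0.0448 × 81.38 = 3.64 g
% ZnO = 3.64 / 3.77 × 100 = 96.6 %

96.6 %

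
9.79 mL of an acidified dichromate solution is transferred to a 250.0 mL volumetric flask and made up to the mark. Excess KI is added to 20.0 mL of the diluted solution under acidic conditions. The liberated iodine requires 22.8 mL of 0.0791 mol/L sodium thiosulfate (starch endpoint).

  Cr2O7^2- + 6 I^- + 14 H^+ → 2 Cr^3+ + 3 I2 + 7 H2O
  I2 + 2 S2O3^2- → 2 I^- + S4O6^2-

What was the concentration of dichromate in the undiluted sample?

0.384 mol/L

n(S2O3^2-) = 0.0228 × 0.0791 = 1.80 × 10^-3 mol
n(I2) = n(S2O3^2-)/2 = 9.02 × 10^-4 mol
From the 1:3 ratio, n(Cr2O7^2-) in the aliquot = 1/3 × 9.02 × 10^-4 = 3.01 × 10^-4 mol
[Cr2O7^2-]_dilute = 3.01 × 10^-4 / 0.0200 = 0.0150 mol/L
[Cr2O7^2-]_original = 0.0150 × 250.0/9.79 = 0.384 mol/L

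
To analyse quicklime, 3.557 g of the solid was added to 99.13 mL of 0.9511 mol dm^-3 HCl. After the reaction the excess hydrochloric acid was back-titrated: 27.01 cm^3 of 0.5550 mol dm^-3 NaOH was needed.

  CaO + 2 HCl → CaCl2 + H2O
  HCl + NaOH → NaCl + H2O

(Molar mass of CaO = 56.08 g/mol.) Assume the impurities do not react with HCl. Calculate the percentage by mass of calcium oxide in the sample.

62.51 %

n(HCl) added = 0.09913 × 0.9511 = 0.09428 mol
n(NaOH) used in back-titration = 0.02701 × 0.5550 = 0.01499 mol
n(HCl) left over = 0.01499 mol (1:1 ratio)
n(HCl) consumed by analyte = 0.09428 − 0.01499 = 0.07929 mol
From the 1:2 ratio, n(CaO) = 1/2 × 0.07929 = 0.03965 mol
mass of CaO = 0.03965 × 56.08 = 2.223 g
% CaO = 2.223 / 3.557 × 100 = 62.51 %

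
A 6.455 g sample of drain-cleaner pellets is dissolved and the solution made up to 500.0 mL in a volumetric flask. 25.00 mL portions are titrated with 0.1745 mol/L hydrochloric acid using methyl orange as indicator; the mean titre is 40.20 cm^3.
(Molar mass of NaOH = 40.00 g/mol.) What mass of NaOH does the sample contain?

NaOH + HCl → NaCl + H2O
n(HCl) per titration = 0.04020 × 0.1745 = 7.015 × 10^-3 mol
n(NaOH) in each aliquot = 7.015 × 10^-3 mol (1:1 ratio)
n(NaOH) in the whole flask = 7.015 × 10^-3 × 500.0/25.00 = 0.1403 mol
mass of NaOH = 0.1403 × 40.00 = 5.612 g

5.612 g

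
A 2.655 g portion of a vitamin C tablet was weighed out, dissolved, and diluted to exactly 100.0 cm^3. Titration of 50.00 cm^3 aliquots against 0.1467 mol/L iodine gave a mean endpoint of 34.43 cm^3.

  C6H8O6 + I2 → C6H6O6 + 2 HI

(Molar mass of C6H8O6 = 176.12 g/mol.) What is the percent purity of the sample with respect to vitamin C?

67.01 %

n(I2) per titration = 0.03443 × 0.1467 = 5.051 × 10^-3 mol
n(C6H8O6) in each aliquot = 5.051 × 10^-3 mol (1:1 ratio)
n(C6H8O6) in the whole flask = 5.051 × 10^-3 × 100.0/50.00 = 0.01010 mol
mass of C6H8O6 = 0.01010 × 176.12 = 1.779 g
% C6H8O6 = 1.779 / 2.655 × 100 = 67.01 %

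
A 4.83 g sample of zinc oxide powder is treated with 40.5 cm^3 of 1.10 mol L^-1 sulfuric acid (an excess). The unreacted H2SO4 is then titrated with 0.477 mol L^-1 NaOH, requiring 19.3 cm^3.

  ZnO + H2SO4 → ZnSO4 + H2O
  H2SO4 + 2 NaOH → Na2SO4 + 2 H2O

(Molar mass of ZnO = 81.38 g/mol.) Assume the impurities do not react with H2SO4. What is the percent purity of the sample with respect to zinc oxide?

n(H2SO4) added = 0.0405 × 1.10 = 0.0446 mol
n(NaOH) used in back-titration = 0.0193 × 0.477 = 9.21 × 10^-3 mol
From the 1:2 ratio, n(H2SO4) left over = 1/2 × 9.21 × 10^-3 = 4.60 × 10^-3 mol
n(H2SO4) consumed by analyte = 0.0446 − 4.60 × 10^-3 = 0.0399 mol
n(ZnO) = 0.0399 mol (1:1 ratio)
mass of ZnO = 0.0399 × 81.38 = 3.25 g
% ZnO = 3.25 / 4.83 × 100 = 67.3 %

67.3 %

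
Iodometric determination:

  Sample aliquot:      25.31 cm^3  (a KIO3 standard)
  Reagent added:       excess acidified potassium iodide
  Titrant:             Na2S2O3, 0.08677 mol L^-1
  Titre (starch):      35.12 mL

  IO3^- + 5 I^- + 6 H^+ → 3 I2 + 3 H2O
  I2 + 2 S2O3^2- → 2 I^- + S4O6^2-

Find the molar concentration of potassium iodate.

n(S2O3^2-) = 0.03512 × 0.08677 = 3.047 × 10^-3 mol
n(I2) = n(S2O3^2-)/2 = 1.524 × 10^-3 mol
From the 1:3 ratio, n(IO3^-) in the aliquot = 1/3 × 1.524 × 10^-3 = 5.079 × 10^-4 mol
[IO3^-] = 5.079 × 10^-4 / 0.02531 = 0.02007 mol/L

0.02007 mol/L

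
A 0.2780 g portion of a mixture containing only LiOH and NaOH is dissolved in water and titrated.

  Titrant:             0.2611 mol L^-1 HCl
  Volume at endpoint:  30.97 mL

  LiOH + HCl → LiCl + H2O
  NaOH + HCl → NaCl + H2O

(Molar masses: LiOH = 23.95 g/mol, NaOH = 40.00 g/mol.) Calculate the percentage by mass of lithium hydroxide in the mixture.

24.40 %

n(HCl) = 0.03097 × 0.2611 = 8.086 × 10^-3 mol
Let x = n(LiOH), y = n(NaOH).
Titrant: 1x + 1y = 8.086 × 10^-3;  mass: 23.95x + 40.00y = 0.2780
Solving, x = 2.832 × 10^-3 mol, y = 5.254 × 10^-3 mol
mass of LiOH = 2.832 × 10^-3 × 23.95 = 0.06782 g
% LiOH = 0.06782 / 0.2780 × 100 = 24.40 %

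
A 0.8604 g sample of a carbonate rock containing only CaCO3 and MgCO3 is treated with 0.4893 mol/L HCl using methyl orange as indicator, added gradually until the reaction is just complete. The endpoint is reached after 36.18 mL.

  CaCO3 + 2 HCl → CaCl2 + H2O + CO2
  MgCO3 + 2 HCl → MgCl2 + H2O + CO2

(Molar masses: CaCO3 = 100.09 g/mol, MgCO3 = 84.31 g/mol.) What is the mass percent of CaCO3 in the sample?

84.14 %

n(HCl) = 0.03618 × 0.4893 = 0.01770 mol
Let x = n(CaCO3), y = n(MgCO3).
Titrant: 2x + 2y = 0.01770;  mass: 100.09x + 84.31y = 0.8604
Solving, x = 7.233 × 10^-3 mol, y = 1.619 × 10^-3 mol
mass of CaCO3 = 7.233 × 10^-3 × 100.09 = 0.7239 g
% CaCO3 = 0.7239 / 0.8604 × 100 = 84.14 %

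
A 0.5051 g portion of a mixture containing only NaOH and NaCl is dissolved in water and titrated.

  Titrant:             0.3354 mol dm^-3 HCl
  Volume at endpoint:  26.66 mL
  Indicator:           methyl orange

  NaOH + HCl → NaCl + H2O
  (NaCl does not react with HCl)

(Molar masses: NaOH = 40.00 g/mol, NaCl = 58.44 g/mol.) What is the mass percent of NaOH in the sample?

70.81 %

n(HCl) = 0.02666 × 0.3354 = 8.942 × 10^-3 mol
Let x = n(NaOH), y = n(NaCl).
Titrant: 1x = 8.942 × 10^-3;  mass: 40.00x + 58.44y = 0.5051
Solving, x = 8.942 × 10^-3 mol, y = 2.523 × 10^-3 mol
mass of NaOH = 8.942 × 10^-3 × 40.00 = 0.3577 g
% NaOH = 0.3577 / 0.5051 × 100 = 70.81 %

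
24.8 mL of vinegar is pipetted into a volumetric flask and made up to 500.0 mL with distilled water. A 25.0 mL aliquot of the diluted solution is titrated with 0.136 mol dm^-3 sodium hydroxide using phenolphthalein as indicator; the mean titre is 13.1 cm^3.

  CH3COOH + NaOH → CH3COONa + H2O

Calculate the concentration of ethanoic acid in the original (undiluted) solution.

n(NaOH) = 0.0131 × 0.136 = 1.78 × 10^-3 mol
n(CH3COOH) in the aliquot = 1.78 × 10^-3 mol (1:1 ratio)
[CH3COOH]_dilute = 1.78 × 10^-3 / 0.0250 = 0.0713 mol/L
Dilution factor = 500.0 / 24.8 = 20.16
[CH3COOH]_stock = 0.0713 × 20.16 = 1.44 mol/L

1.44 mol/L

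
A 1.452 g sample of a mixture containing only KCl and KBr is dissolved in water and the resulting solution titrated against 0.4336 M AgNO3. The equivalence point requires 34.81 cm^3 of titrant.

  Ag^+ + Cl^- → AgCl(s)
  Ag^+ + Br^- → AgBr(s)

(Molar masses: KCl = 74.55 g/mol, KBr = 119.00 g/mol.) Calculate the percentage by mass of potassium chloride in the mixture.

n(AgNO3) = 0.03481 × 0.4336 = 0.01509 mol
Let x = n(KCl), y = n(KBr).
Titrant: 1x + 1y = 0.01509;  mass: 74.55x + 119.00y = 1.452
Solving, x = 7.742 × 10^-3 mol, y = 7.351 × 10^-3 mol
mass of KCl = 7.742 × 10^-3 × 74.55 = 0.5772 g
% KCl = 0.5772 / 1.452 × 100 = 39.75 %

39.75 %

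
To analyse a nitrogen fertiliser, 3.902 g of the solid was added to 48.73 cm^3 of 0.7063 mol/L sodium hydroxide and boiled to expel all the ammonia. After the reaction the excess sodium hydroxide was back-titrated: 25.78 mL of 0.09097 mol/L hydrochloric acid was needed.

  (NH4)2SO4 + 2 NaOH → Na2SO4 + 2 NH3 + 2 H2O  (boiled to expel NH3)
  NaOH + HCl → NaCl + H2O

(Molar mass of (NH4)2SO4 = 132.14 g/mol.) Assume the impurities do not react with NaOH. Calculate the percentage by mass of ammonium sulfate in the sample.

54.31 %

n(NaOH) added = 0.04873 × 0.7063 = 0.03442 mol
n(HCl) used in back-titration = 0.02578 × 0.09097 = 2.345 × 10^-3 mol
n(NaOH) left over = 2.345 × 10^-3 mol (1:1 ratio)
n(NaOH) consumed by analyte = 0.03442 − 2.345 × 10^-3 = 0.03207 mol
From the 1:2 ratio, n((NH4)2SO4) = 1/2 × 0.03207 = 0.01604 mol
mass of (NH4)2SO4 = 0.01604 × 132.14 = 2.119 g
% (NH4)2SO4 = 2.119 / 3.902 × 100 = 54.31 %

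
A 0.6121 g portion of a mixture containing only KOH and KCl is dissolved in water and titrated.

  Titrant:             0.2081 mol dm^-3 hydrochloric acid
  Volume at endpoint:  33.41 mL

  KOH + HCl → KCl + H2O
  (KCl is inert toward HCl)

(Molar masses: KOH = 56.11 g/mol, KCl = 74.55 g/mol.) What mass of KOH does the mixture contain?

n(HCl) = 0.03341 × 0.2081 = 6.953 × 10^-3 mol
Let x = n(KOH), y = n(KCl).
Titrant: 1x = 6.953 × 10^-3;  mass: 56.11x + 74.55y = 0.6121
Solving, x = 6.953 × 10^-3 mol, y = 2.978 × 10^-3 mol
mass of KOH = 6.953 × 10^-3 × 56.11 = 0.3901 g

0.3901 g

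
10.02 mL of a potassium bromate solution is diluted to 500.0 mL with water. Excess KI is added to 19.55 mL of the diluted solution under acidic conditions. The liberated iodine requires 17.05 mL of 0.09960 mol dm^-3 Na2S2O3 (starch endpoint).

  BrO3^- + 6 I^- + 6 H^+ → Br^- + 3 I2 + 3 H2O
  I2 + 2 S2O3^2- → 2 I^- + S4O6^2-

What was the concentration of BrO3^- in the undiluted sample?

0.7224 mol/L

n(S2O3^2-) = 0.01705 × 0.09960 = 1.698 × 10^-3 mol
n(I2) = n(S2O3^2-)/2 = 8.491 × 10^-4 mol
From the 1:3 ratio, n(BrO3^-) in the aliquot = 1/3 × 8.491 × 10^-4 = 2.830 × 10^-4 mol
[BrO3^-]_dilute = 2.830 × 10^-4 / 0.01955 = 0.01448 mol/L
[BrO3^-]_original = 0.01448 × 500.0/10.02 = 0.7224 mol/L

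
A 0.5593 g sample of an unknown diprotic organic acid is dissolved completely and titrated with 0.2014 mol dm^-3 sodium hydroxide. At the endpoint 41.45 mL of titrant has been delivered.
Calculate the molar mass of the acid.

134.0 g/mol

n(NaOH) = 0.04145 L × 0.2014 mol/L = 8.348 × 10^-3 mol
From the 1:2 ratio, n(H2A) = 1/2 × 8.348 × 10^-3 = 4.174 × 10^-3 mol
M = m / n = 0.5593 g / 4.174 × 10^-3 mol = 134.0 g/mol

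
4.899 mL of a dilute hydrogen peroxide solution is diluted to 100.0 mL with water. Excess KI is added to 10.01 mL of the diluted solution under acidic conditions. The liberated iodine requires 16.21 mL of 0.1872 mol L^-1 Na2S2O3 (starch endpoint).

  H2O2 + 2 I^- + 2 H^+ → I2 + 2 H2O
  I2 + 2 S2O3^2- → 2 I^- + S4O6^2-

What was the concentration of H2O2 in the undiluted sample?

n(S2O3^2-) = 0.01621 × 0.1872 = 3.035 × 10^-3 mol
n(I2) = n(S2O3^2-)/2 = 1.517 × 10^-3 mol
n(H2O2) in the aliquot = 1.517 × 10^-3 mol (1:1 ratio)
[H2O2]_dilute = 1.517 × 10^-3 / 0.01001 = 0.1516 mol/L
[H2O2]_original = 0.1516 × 100.0/4.899 = 3.094 mol/L

3.094 mol/L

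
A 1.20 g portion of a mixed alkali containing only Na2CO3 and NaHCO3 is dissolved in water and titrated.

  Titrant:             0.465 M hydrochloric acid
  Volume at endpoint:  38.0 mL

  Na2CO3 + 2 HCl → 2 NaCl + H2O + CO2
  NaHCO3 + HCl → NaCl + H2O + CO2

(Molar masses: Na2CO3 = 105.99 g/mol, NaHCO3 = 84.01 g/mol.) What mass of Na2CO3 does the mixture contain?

n(HCl) = 0.0380 × 0.465 = 0.0177 mol
Let x = n(Na2CO3), y = n(NaHCO3).
Titrant: 2x + 1y = 0.0177;  mass: 105.99x + 84.01y = 1.20
Solving, x = 4.59 × 10^-3 mol, y = 8.50 × 10^-3 mol
mass of Na2CO3 = 4.59 × 10^-3 × 105.99 = 0.486 g

0.486 g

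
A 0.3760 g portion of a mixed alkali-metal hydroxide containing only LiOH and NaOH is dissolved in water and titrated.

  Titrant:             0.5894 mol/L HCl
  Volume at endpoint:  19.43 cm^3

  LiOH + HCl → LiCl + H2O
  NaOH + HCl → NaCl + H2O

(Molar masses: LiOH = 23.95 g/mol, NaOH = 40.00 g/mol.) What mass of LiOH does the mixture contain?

n(HCl) = 0.01943 × 0.5894 = 0.01145 mol
Let x = n(LiOH), y = n(NaOH).
Titrant: 1x + 1y = 0.01145;  mass: 23.95x + 40.00y = 0.3760
Solving, x = 5.114 × 10^-3 mol, y = 6.338 × 10^-3 mol
mass of LiOH = 5.114 × 10^-3 × 23.95 = 0.1225 g

0.1225 g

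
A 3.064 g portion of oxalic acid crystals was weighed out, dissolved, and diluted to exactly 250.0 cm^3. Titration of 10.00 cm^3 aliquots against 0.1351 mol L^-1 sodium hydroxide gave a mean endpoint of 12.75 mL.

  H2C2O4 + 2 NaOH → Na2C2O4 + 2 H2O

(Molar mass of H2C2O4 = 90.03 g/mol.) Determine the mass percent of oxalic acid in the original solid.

63.27 %

n(NaOH) per titration = 0.01275 × 0.1351 = 1.723 × 10^-3 mol
From the 1:2 ratio, n(H2C2O4) in each aliquot = 1/2 × 1.723 × 10^-3 = 8.613 × 10^-4 mol
n(H2C2O4) in the whole flask = 8.613 × 10^-4 × 250.0/10.00 = 0.02153 mol
mass of H2C2O4 = 0.02153 × 90.03 = 1.938 g
% H2C2O4 = 1.938 / 3.064 × 100 = 63.27 %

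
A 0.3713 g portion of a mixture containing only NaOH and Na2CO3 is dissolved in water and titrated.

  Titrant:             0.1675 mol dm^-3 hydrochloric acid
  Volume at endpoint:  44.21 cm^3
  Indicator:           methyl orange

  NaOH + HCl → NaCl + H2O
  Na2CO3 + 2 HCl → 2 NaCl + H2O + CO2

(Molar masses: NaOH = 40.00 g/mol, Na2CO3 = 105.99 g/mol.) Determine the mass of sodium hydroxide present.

0.06506 g

n(HCl) = 0.04421 × 0.1675 = 7.405 × 10^-3 mol
Let x = n(NaOH), y = n(Na2CO3).
Titrant: 1x + 2y = 7.405 × 10^-3;  mass: 40.00x + 105.99y = 0.3713
Solving, x = 1.627 × 10^-3 mol, y = 2.889 × 10^-3 mol
mass of NaOH = 1.627 × 10^-3 × 40.00 = 0.06506 g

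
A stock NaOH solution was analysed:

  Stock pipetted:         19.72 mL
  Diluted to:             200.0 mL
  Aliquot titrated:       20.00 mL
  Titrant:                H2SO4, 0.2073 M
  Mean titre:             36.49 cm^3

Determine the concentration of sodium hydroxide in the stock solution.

2 NaOH + H2SO4 → Na2SO4 + 2 H2O
n(H2SO4) = 0.03649 × 0.2073 = 7.564 × 10^-3 mol
From the 2:1 ratio, n(NaOH) in the aliquot = 2/1 × 7.564 × 10^-3 = 0.01513 mol
[NaOH]_dilute = 0.01513 / 0.02000 = 0.7564 mol/L
Dilution factor = 200.0 / 19.72 = 10.14
[NaOH]_stock = 0.7564 × 10.14 = 7.672 mol/L

7.672 M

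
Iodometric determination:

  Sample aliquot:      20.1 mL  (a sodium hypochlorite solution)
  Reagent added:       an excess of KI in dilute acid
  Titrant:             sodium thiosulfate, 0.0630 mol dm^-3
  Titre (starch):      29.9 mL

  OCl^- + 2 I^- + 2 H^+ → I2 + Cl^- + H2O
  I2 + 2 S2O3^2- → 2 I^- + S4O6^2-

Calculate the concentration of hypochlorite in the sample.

0.0469 mol/L

n(S2O3^2-) = 0.0299 × 0.0630 = 1.88 × 10^-3 mol
n(I2) = n(S2O3^2-)/2 = 9.42 × 10^-4 mol
n(OCl^-) in the aliquot = 9.42 × 10^-4 mol (1:1 ratio)
[OCl^-] = 9.42 × 10^-4 / 0.0201 = 0.0469 mol/L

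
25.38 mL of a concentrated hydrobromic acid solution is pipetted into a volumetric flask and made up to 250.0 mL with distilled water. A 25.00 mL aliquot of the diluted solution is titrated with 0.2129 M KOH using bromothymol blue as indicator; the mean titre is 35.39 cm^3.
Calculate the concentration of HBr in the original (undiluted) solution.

2.969 M

HBr + KOH → KBr + H2O
n(KOH) = 0.03539 × 0.2129 = 7.535 × 10^-3 mol
n(HBr) in the aliquot = 7.535 × 10^-3 mol (1:1 ratio)
[HBr]_dilute = 7.535 × 10^-3 / 0.02500 = 0.3014 mol/L
Dilution factor = 250.0 / 25.38 = 9.850
[HBr]_stock = 0.3014 × 9.850 = 2.969 mol/L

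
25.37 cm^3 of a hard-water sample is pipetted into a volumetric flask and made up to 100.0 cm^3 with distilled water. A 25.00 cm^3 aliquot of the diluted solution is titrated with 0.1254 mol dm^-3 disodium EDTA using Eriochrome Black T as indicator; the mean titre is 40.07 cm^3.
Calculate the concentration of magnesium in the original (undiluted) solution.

Mg^2+ + EDTA^4- → [Mg(EDTA)]^2-
n(EDTA) = 0.04007 × 0.1254 = 5.025 × 10^-3 mol
n(Mg2+) in the aliquot = 5.025 × 10^-3 mol (1:1 ratio)
[Mg2+]_dilute = 5.025 × 10^-3 / 0.02500 = 0.2010 mol/L
Dilution factor = 100.0 / 25.37 = 3.942
[Mg2+]_stock = 0.2010 × 3.942 = 0.7922 mol/L

0.7922 mol/L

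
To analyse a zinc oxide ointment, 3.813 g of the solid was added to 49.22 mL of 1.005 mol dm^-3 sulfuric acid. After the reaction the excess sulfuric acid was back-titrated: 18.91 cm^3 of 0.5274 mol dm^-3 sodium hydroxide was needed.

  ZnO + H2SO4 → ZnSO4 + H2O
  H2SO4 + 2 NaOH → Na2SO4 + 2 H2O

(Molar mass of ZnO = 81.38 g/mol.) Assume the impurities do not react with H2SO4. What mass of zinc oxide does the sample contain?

n(H2SO4) added = 0.04922 × 1.005 = 0.04947 mol
n(NaOH) used in back-titration = 0.01891 × 0.5274 = 9.973 × 10^-3 mol
From the 1:2 ratio, n(H2SO4) left over = 1/2 × 9.973 × 10^-3 = 4.987 × 10^-3 mol
n(H2SO4) consumed by analyte = 0.04947 − 4.987 × 10^-3 = 0.04448 mol
n(ZnO) = 0.04448 mol (1:1 ratio)
mass of ZnO = 0.04448 × 81.38 = 3.620 g

3.620 g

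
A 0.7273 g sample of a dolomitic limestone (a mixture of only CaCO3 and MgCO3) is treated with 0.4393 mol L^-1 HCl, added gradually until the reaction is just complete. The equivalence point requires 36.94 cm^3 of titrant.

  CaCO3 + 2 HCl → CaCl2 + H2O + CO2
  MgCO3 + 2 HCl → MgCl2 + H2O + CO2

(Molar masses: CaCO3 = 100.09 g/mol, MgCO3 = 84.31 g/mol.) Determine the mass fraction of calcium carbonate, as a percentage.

n(HCl) = 0.03694 × 0.4393 = 0.01623 mol
Let x = n(CaCO3), y = n(MgCO3).
Titrant: 2x + 2y = 0.01623;  mass: 100.09x + 84.31y = 0.7273
Solving, x = 2.739 × 10^-3 mol, y = 5.375 × 10^-3 mol
mass of CaCO3 = 2.739 × 10^-3 × 100.09 = 0.2741 g
% CaCO3 = 0.2741 / 0.7273 × 100 = 37.69 %

37.69 %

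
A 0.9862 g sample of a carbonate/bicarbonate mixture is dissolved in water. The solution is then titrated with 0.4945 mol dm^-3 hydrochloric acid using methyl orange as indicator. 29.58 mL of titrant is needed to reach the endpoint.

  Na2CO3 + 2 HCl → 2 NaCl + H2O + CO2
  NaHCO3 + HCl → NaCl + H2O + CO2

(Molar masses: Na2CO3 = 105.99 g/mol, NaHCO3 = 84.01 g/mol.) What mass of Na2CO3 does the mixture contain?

0.4146 g

n(HCl) = 0.02958 × 0.4945 = 0.01463 mol
Let x = n(Na2CO3), y = n(NaHCO3).
Titrant: 2x + 1y = 0.01463;  mass: 105.99x + 84.01y = 0.9862
Solving, x = 3.912 × 10^-3 mol, y = 6.804 × 10^-3 mol
mass of Na2CO3 = 3.912 × 10^-3 × 105.99 = 0.4146 g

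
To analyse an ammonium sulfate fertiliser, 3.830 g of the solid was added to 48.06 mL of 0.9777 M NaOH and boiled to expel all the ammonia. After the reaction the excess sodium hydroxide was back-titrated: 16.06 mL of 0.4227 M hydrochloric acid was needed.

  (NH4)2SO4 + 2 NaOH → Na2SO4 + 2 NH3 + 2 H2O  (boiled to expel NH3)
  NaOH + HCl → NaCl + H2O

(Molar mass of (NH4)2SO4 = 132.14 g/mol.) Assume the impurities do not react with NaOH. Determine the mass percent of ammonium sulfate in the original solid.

69.35 %

n(NaOH) added = 0.04806 × 0.9777 = 0.04699 mol
n(HCl) used in back-titration = 0.01606 × 0.4227 = 6.789 × 10^-3 mol
n(NaOH) left over = 6.789 × 10^-3 mol (1:1 ratio)
n(NaOH) consumed by analyte = 0.04699 − 6.789 × 10^-3 = 0.04020 mol
From the 1:2 ratio, n((NH4)2SO4) = 1/2 × 0.04020 = 0.02010 mol
mass of (NH4)2SO4 = 0.02010 × 132.14 = 2.656 g
% (NH4)2SO4 = 2.656 / 3.830 × 100 = 69.35 %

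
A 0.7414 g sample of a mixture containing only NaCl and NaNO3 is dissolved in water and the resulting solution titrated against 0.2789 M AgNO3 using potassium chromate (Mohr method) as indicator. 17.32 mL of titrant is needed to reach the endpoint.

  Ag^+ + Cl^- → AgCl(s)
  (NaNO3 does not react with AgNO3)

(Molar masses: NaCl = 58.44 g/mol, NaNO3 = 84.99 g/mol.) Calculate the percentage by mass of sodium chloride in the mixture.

n(AgNO3) = 0.01732 × 0.2789 = 4.831 × 10^-3 mol
Let x = n(NaCl), y = n(NaNO3).
Titrant: 1x = 4.831 × 10^-3;  mass: 58.44x + 84.99y = 0.7414
Solving, x = 4.831 × 10^-3 mol, y = 5.402 × 10^-3 mol
mass of NaCl = 4.831 × 10^-3 × 58.44 = 0.2823 g
% NaCl = 0.2823 / 0.7414 × 100 = 38.08 %

38.08 %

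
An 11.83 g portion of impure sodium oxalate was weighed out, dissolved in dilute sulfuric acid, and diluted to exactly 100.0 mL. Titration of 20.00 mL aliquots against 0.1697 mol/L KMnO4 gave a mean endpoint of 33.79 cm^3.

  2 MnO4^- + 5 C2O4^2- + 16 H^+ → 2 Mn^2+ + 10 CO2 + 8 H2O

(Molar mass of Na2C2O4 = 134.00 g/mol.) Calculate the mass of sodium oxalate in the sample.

9.605 g

n(KMnO4) per titration = 0.03379 × 0.1697 = 5.734 × 10^-3 mol
From the 5:2 ratio, n(Na2C2O4) in each aliquot = 5/2 × 5.734 × 10^-3 = 0.01434 mol
n(Na2C2O4) in the whole flask = 0.01434 × 100.0/20.00 = 0.07168 mol
mass of Na2C2O4 = 0.07168 × 134.00 = 9.605 g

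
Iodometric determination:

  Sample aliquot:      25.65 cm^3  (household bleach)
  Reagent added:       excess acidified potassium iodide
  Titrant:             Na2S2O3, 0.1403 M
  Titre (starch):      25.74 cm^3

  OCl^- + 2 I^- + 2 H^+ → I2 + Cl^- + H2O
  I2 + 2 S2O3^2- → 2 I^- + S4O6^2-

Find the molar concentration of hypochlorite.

0.07040 M

n(S2O3^2-) = 0.02574 × 0.1403 = 3.611 × 10^-3 mol
n(I2) = n(S2O3^2-)/2 = 1.806 × 10^-3 mol
n(OCl^-) in the aliquot = 1.806 × 10^-3 mol (1:1 ratio)
[OCl^-] = 1.806 × 10^-3 / 0.02565 = 0.07040 mol/L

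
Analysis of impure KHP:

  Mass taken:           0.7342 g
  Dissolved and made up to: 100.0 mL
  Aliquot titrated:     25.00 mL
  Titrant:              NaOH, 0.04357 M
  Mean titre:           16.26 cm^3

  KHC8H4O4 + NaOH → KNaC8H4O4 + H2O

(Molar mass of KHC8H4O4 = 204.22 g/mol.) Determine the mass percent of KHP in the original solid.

78.82 %

n(NaOH) per titration = 0.01626 × 0.04357 = 7.084 × 10^-4 mol
n(KHC8H4O4) in each aliquot = 7.084 × 10^-4 mol (1:1 ratio)
n(KHC8H4O4) in the whole flask = 7.084 × 10^-4 × 100.0/25.00 = 2.834 × 10^-3 mol
mass of KHC8H4O4 = 2.834 × 10^-3 × 204.22 = 0.5787 g
% KHC8H4O4 = 0.5787 / 0.7342 × 100 = 78.82 %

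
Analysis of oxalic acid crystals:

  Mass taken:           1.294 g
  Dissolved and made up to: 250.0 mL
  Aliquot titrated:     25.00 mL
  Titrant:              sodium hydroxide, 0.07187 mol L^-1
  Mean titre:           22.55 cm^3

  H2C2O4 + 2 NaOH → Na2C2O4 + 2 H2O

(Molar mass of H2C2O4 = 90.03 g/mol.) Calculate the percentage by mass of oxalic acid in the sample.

n(NaOH) per titration = 0.02255 × 0.07187 = 1.621 × 10^-3 mol
From the 1:2 ratio, n(H2C2O4) in each aliquot = 1/2 × 1.621 × 10^-3 = 8.103 × 10^-4 mol
n(H2C2O4) in the whole flask = 8.103 × 10^-4 × 250.0/25.00 = 8.103 × 10^-3 mol
mass of H2C2O4 = 8.103 × 10^-3 × 90.03 = 0.7295 g
% H2C2O4 = 0.7295 / 1.294 × 100 = 56.38 %

56.38 %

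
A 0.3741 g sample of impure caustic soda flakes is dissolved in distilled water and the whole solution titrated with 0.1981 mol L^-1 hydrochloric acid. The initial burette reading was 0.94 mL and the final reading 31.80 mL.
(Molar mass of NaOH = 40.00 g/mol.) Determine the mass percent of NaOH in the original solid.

NaOH + HCl → NaCl + H2O
n(HCl) = 0.03086 L × 0.1981 mol/L = 6.113 × 10^-3 mol
n(NaOH) = 6.113 × 10^-3 mol (1:1 ratio)
mass of NaOH = 6.113 × 10^-3 × 40.00 g/mol = 0.2445 g
% NaOH = 0.2445 / 0.3741 × 100 = 65.37 %

65.37 %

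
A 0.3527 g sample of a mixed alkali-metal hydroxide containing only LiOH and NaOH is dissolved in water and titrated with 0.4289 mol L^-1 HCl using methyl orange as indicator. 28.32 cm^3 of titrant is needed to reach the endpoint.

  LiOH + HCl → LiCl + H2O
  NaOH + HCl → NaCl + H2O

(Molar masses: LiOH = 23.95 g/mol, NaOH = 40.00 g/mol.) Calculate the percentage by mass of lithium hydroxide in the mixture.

n(HCl) = 0.02832 × 0.4289 = 0.01215 mol
Let x = n(LiOH), y = n(NaOH).
Titrant: 1x + 1y = 0.01215;  mass: 23.95x + 40.00y = 0.3527
Solving, x = 8.296 × 10^-3 mol, y = 3.850 × 10^-3 mol
mass of LiOH = 8.296 × 10^-3 × 23.95 = 0.1987 g
% LiOH = 0.1987 / 0.3527 × 100 = 56.34 %

56.34 %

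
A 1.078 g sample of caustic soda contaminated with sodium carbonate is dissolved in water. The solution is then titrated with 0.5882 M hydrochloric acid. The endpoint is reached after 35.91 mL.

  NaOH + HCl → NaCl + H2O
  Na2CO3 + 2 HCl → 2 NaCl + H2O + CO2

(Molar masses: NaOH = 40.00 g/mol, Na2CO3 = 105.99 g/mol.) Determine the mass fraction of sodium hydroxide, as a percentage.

n(HCl) = 0.03591 × 0.5882 = 0.02112 mol
Let x = n(NaOH), y = n(Na2CO3).
Titrant: 1x + 2y = 0.02112;  mass: 40.00x + 105.99y = 1.078
Solving, x = 3.184 × 10^-3 mol, y = 8.969 × 10^-3 mol
mass of NaOH = 3.184 × 10^-3 × 40.00 = 0.1274 g
% NaOH = 0.1274 / 1.078 × 100 = 11.81 %

11.81 %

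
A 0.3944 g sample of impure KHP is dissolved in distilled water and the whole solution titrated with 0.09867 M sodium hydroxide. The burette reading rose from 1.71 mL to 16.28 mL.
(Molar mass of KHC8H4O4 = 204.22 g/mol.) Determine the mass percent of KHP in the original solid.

74.44 %

KHC8H4O4 + NaOH → KNaC8H4O4 + H2O
n(NaOH) = 0.01457 L × 0.09867 mol/L = 1.438 × 10^-3 mol
n(KHC8H4O4) = 1.438 × 10^-3 mol (1:1 ratio)
mass of KHC8H4O4 = 1.438 × 10^-3 × 204.22 g/mol = 0.2936 g
% KHC8H4O4 = 0.2936 / 0.3944 × 100 = 74.44 %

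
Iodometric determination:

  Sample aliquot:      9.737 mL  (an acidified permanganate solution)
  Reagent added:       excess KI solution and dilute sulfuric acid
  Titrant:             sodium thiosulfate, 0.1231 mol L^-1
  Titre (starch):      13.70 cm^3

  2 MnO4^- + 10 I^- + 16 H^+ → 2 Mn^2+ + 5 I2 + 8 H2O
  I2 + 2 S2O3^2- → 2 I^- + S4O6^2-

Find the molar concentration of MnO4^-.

n(S2O3^2-) = 0.01370 × 0.1231 = 1.686 × 10^-3 mol
n(I2) = n(S2O3^2-)/2 = 8.432 × 10^-4 mol
From the 2:5 ratio, n(MnO4^-) in the aliquot = 2/5 × 8.432 × 10^-4 = 3.373 × 10^-4 mol
[MnO4^-] = 3.373 × 10^-4 / 0.009737 = 0.03464 mol/L

0.03464 mol/L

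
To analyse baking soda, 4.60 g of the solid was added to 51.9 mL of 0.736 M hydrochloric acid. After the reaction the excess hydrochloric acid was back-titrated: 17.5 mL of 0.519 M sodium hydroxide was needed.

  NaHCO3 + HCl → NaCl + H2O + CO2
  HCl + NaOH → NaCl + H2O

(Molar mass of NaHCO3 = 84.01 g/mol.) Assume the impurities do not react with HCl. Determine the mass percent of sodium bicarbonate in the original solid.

53.2 %

n(HCl) added = 0.0519 × 0.736 = 0.0382 mol
n(NaOH) used in back-titration = 0.0175 × 0.519 = 9.08 × 10^-3 mol
n(HCl) left over = 9.08 × 10^-3 mol (1:1 ratio)
n(HCl) consumed by analyte = 0.0382 − 9.08 × 10^-3 = 0.0291 mol
n(NaHCO3) = 0.0291 mol (1:1 ratio)
mass of NaHCO3 = 0.0291 × 84.01 = 2.45 g
% NaHCO3 = 2.45 / 4.60 × 100 = 53.2 %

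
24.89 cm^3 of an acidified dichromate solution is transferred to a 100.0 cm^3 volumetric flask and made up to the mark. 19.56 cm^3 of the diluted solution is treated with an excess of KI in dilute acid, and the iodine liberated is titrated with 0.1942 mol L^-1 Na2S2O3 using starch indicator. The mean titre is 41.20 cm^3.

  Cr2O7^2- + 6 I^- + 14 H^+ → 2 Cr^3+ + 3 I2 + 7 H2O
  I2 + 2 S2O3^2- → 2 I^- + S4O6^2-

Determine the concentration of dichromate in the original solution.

0.2739 mol/L

n(S2O3^2-) = 0.04120 × 0.1942 = 8.001 × 10^-3 mol
n(I2) = n(S2O3^2-)/2 = 4.001 × 10^-3 mol
From the 1:3 ratio, n(Cr2O7^2-) in the aliquot = 1/3 × 4.001 × 10^-3 = 1.334 × 10^-3 mol
[Cr2O7^2-]_dilute = 1.334 × 10^-3 / 0.01956 = 0.06818 mol/L
[Cr2O7^2-]_original = 0.06818 × 100.0/24.89 = 0.2739 mol/L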